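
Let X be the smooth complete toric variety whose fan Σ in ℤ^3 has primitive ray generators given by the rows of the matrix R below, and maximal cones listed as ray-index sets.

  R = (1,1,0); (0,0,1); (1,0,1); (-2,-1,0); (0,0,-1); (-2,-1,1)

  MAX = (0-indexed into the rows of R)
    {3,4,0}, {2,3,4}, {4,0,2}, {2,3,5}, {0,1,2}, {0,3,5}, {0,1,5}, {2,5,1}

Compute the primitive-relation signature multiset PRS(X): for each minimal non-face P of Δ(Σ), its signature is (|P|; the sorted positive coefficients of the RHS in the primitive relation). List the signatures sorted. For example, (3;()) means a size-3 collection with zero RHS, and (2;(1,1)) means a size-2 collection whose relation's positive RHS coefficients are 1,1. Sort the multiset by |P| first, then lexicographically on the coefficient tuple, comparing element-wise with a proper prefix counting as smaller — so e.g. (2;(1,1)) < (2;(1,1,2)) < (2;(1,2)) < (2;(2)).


Δ(Σ) — 6 vertices, 5 min non-faces:

  P = {1,4}:  v_{1} + v_{4} = 0 — sig = (2;())
  P = {1,3}:  v_{1} + v_{3} = v_{5} — sig = (2;(1))
  P = {4,5}:  v_{4} + v_{5} = v_{3} — sig = (2;(1))
  P = {0,2,3}:  v_{0} + v_{2} + v_{3} = v_{1} — sig = (3;(1))
  P = {0,2,5}:  v_{0} + v_{2} + v_{5} = 2·v_{1} — sig = (3;(2))

Signatures (|P|; sorted positive RHS coefficients), sorted:
    |P|=2: 3 collections, coeffs (), (1), (1)
    |P|=3: 2 collections, coeffs (1), (2)


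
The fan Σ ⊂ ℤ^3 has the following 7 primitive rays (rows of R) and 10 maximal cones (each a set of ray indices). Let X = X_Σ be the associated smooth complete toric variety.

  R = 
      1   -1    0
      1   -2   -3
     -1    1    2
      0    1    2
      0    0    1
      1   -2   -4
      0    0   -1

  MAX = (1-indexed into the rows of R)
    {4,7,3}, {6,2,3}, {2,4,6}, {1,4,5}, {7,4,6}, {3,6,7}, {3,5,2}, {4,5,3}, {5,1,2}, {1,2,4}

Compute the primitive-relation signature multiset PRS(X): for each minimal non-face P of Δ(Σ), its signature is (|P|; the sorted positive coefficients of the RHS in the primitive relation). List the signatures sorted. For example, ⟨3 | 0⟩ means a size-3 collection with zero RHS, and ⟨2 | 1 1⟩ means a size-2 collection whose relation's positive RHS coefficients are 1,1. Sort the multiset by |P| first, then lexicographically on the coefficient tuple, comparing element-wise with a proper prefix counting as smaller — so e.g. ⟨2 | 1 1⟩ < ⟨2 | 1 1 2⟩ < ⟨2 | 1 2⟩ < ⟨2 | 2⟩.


9 collections generate NE(X_Σ); each relation:

  P={5,7}:  v_{5} + v_{7} = 0  so sig = ⟨2 | 0⟩
  P={2,7}:  v_{2} + v_{7} = v_{6}  so sig = ⟨2 | 1⟩
  P={5,6}:  v_{5} + v_{6} = v_{2}  so sig = ⟨2 | 1⟩
  P={1,7}:  v_{1} + v_{7} = v_{2} + v_{4}  so sig = ⟨2 | 1 1⟩
  P={1,6}:  v_{1} + v_{6} = 2·v_{2} + v_{4}  so sig = ⟨2 | 1 2⟩
  P={1,3}:  v_{1} + v_{3} = 2·v_{5}  so sig = ⟨2 | 2⟩
  P={3,4,6}:  v_{3} + v_{4} + v_{6} = 0  so sig = ⟨3 | 0⟩
  P={2,3,4}:  v_{2} + v_{3} + v_{4} = v_{5}  so sig = ⟨3 | 1⟩
  P={2,4,5}:  v_{2} + v_{4} + v_{5} = v_{1}  so sig = ⟨3 | 1⟩

Hence PRS(X_Σ) =
    ⟨2 | 0⟩
    ⟨2 | 1⟩
    ⟨2 | 1⟩
    ⟨2 | 1 1⟩
    ⟨2 | 1 2⟩
    ⟨2 | 2⟩
    ⟨3 | 0⟩
    ⟨3 | 1⟩
    ⟨3 | 1⟩


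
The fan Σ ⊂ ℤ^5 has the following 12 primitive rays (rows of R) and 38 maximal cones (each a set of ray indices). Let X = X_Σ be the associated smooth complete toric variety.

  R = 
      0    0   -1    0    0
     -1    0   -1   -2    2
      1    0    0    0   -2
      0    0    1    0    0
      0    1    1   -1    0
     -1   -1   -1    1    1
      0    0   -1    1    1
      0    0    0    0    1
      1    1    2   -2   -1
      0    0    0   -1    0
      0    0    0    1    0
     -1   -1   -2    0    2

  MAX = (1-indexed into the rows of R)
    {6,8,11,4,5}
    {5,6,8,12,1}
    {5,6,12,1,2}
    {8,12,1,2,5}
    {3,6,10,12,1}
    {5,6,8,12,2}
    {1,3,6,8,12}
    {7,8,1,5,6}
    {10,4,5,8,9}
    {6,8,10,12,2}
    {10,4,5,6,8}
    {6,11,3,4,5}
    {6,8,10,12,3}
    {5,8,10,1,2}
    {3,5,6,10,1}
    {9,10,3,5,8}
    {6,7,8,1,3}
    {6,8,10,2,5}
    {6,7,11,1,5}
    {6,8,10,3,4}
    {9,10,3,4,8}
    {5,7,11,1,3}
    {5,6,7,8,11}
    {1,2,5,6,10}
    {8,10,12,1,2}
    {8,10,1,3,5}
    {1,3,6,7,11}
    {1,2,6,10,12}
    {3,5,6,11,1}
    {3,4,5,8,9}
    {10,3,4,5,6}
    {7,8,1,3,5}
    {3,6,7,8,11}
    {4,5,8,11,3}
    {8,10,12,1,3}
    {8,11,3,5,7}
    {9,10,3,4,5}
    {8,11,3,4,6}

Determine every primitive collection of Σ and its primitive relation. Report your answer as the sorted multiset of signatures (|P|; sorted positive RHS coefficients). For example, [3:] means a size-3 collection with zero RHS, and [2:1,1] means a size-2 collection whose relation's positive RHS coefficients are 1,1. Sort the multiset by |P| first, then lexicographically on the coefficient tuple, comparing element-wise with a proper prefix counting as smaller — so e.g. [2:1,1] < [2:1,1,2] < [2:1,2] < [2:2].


25 minimal non-faces of Δ(Σ) (on 12 rays):

  P = {1,4}:  v_{1} + v_{4} = 0 ; sig = [2:]
  P = {10,11}:  v_{10} + v_{11} = 0 ; sig = [2:]
  P = {2,11}:  v_{2} + v_{11} = v_{5} + v_{12} ; sig = [2:1,1]
  P = {4,7}:  v_{4} + v_{7} = v_{8} + v_{11} ; sig = [2:1,1]
  P = {6,9}:  v_{6} + v_{9} = v_{4} + v_{10} ; sig = [2:1,1]
  P = {7,10}:  v_{7} + v_{10} = v_{1} + v_{8} ; sig = [2:1,1]
  P = {4,12}:  v_{4} + v_{12} = v_{6} + v_{8} + v_{10} ; sig = [2:1,1,1]
  P = {11,12}:  v_{11} + v_{12} = v_{1} + v_{6} + v_{8} ; sig = [2:1,1,1]
  P = {1,9}:  v_{1} + v_{9} = v_{3} + v_{5} + v_{8} + v_{10} ; sig = [2:1,1,1,1]
  P = {2,7}:  v_{2} + v_{7} = v_{1} + v_{5} + v_{8} + v_{12} ; sig = [2:1,1,1,1]
  P = {9,11}:  v_{9} + v_{11} = v_{3} + v_{4} + v_{5} + v_{8} ; sig = [2:1,1,1,1]
  P = {2,4}:  v_{2} + v_{4} = v_{5} + v_{6} + v_{8} + 2·v_{10} ; sig = [2:1,1,1,2]
  P = {7,9}:  v_{7} + v_{9} = v_{3} + v_{5} + 2·v_{8} ; sig = [2:1,1,2]
  P = {2,9}:  v_{2} + v_{9} = v_{5} + v_{8} + 3·v_{10} ; sig = [2:1,1,3]
  P = {2,3}:  v_{2} + v_{3} = v_{1} + 2·v_{10} ; sig = [2:1,2]
  P = {9,12}:  v_{9} + v_{12} = v_{8} + 2·v_{10} ; sig = [2:1,2]
  P = {7,12}:  v_{7} + v_{12} = 2·v_{1} + v_{6} + 2·v_{8} ; sig = [2:1,2,2]
  P = {1,8,11}:  v_{1} + v_{8} + v_{11} = v_{7} ; sig = [3:1]
  P = {5,10,12}:  v_{5} + v_{10} + v_{12} = v_{2} ; sig = [3:1]
  P = {3,5,12}:  v_{3} + v_{5} + v_{12} = v_{1} + v_{10} ; sig = [3:1,1]
  P = {3,5,6,8}:  v_{3} + v_{5} + v_{6} + v_{8} = 0 ; sig = [4:]
  P = {1,6,8,10}:  v_{1} + v_{6} + v_{8} + v_{10} = v_{12} ; sig = [4:1]
  P = {3,5,6,7}:  v_{3} + v_{5} + v_{6} + v_{7} = v_{1} + v_{11} ; sig = [4:1,1]
  P = {1,2,6,8}:  v_{1} + v_{2} + v_{6} + v_{8} = v_{5} + 2·v_{12} ; sig = [4:1,2]
  P = {3,4,5,8,10}:  v_{3} + v_{4} + v_{5} + v_{8} + v_{10} = v_{9} ; sig = [5:1]

Hence PRS(X_Σ) =
    [2:]
    [2:]
    [2:1,1]
    [2:1,1]
    [2:1,1]
    [2:1,1]
    [2:1,1,1]
    [2:1,1,1]
    [2:1,1,1,1]
    [2:1,1,1,1]
    [2:1,1,1,1]
    [2:1,1,1,2]
    [2:1,1,2]
    [2:1,1,3]
    [2:1,2]
    [2:1,2]
    [2:1,2,2]
    [3:1]
    [3:1]
    [3:1,1]
    [4:]
    [4:1]
    [4:1,1]
    [4:1,2]
    [5:1]


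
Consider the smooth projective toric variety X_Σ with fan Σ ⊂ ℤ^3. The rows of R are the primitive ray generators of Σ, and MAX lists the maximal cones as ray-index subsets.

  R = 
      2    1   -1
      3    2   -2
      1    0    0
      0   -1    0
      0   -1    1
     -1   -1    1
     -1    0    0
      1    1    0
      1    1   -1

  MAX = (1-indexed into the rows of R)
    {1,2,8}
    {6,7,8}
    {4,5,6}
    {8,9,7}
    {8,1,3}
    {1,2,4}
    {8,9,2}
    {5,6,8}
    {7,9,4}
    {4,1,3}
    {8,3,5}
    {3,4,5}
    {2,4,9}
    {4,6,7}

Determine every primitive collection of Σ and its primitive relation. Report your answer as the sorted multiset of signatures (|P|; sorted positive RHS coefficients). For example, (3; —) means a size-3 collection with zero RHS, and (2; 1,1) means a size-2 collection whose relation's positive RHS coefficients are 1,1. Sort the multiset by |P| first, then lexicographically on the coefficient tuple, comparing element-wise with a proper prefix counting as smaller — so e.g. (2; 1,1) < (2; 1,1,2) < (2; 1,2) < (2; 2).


|primitive collections| = 15. Relations:

  {3,7}:  v_{3} + v_{7} = 0 — sig = (2; —)
  {6,9}:  v_{6} + v_{9} = 0 — sig = (2; —)
  {1,6}:  v_{1} + v_{6} = v_{3} — sig = (2; 1)
  {1,7}:  v_{1} + v_{7} = v_{9} — sig = (2; 1)
  {1,9}:  v_{1} + v_{9} = v_{2} — sig = (2; 1)
  {2,6}:  v_{2} + v_{6} = v_{1} — sig = (2; 1)
  {3,6}:  v_{3} + v_{6} = v_{5} — sig = (2; 1)
  {3,9}:  v_{3} + v_{9} = v_{1} — sig = (2; 1)
  {4,8}:  v_{4} + v_{8} = v_{3} — sig = (2; 1)
  {5,7}:  v_{5} + v_{7} = v_{6} — sig = (2; 1)
  {5,9}:  v_{5} + v_{9} = v_{3} — sig = (2; 1)
  {2,5}:  v_{2} + v_{5} = v_{1} + v_{3} — sig = (2; 1,1)
  {1,5}:  v_{1} + v_{5} = 2·v_{3} — sig = (2; 2)
  {2,3}:  v_{2} + v_{3} = 2·v_{1} — sig = (2; 2)
  {2,7}:  v_{2} + v_{7} = 2·v_{9} — sig = (2; 2)

so the primitive-relation signature multiset is
    |P|=2: 15 collections, coeffs (), (), (1), (1), (1), (1), (1), (1), (1), (1), (1), (1,1), (2), (2), (2)


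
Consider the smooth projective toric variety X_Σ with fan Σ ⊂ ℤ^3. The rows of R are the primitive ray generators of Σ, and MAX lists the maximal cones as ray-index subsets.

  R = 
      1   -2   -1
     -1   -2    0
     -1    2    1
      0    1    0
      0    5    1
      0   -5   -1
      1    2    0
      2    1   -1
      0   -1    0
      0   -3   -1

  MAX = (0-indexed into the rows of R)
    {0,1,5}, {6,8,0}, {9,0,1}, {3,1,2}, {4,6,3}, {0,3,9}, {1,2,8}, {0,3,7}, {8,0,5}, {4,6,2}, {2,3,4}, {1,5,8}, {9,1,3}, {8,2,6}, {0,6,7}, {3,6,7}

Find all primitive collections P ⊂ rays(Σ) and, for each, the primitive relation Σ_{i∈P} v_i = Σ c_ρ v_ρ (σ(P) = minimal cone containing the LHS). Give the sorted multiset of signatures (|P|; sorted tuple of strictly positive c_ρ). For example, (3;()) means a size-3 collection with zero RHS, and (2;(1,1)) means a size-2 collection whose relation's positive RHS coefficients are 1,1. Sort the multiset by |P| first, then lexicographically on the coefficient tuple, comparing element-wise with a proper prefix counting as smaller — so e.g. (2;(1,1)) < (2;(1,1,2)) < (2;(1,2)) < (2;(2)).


Δ(Σ) — 10 vertices, 25 min non-faces:

  P = {0,2}:  v_{0} + v_{2} = 0  ⟹  sig = (2;())
  P = {1,6}:  v_{1} + v_{6} = 0  ⟹  sig = (2;())
  P = {3,8}:  v_{3} + v_{8} = 0  ⟹  sig = (2;())
  P = {4,5}:  v_{4} + v_{5} = 0  ⟹  sig = (2;())
  P = {0,4}:  v_{0} + v_{4} = v_{3} + v_{6}  ⟹  sig = (2;(1,1))
  P = {1,4}:  v_{1} + v_{4} = v_{2} + v_{3}  ⟹  sig = (2;(1,1))
  P = {1,7}:  v_{1} + v_{7} = v_{0} + v_{3}  ⟹  sig = (2;(1,1))
  P = {2,5}:  v_{2} + v_{5} = v_{1} + v_{8}  ⟹  sig = (2;(1,1))
  P = {2,7}:  v_{2} + v_{7} = v_{3} + v_{6}  ⟹  sig = (2;(1,1))
  P = {2,9}:  v_{2} + v_{9} = v_{1} + v_{3}  ⟹  sig = (2;(1,1))
  P = {3,5}:  v_{3} + v_{5} = v_{0} + v_{1}  ⟹  sig = (2;(1,1))
  P = {4,8}:  v_{4} + v_{8} = v_{2} + v_{6}  ⟹  sig = (2;(1,1))
  P = {5,6}:  v_{5} + v_{6} = v_{0} + v_{8}  ⟹  sig = (2;(1,1))
  P = {6,9}:  v_{6} + v_{9} = v_{0} + v_{3}  ⟹  sig = (2;(1,1))
  P = {7,8}:  v_{7} + v_{8} = v_{0} + v_{6}  ⟹  sig = (2;(1,1))
  P = {8,9}:  v_{8} + v_{9} = v_{0} + v_{1}  ⟹  sig = (2;(1,1))
  P = {4,9}:  v_{4} + v_{9} = 2·v_{3}  ⟹  sig = (2;(2))
  P = {5,7}:  v_{5} + v_{7} = 2·v_{0}  ⟹  sig = (2;(2))
  P = {4,7}:  v_{4} + v_{7} = 2·v_{3} + 2·v_{6}  ⟹  sig = (2;(2,2))
  P = {5,9}:  v_{5} + v_{9} = 2·v_{0} + 2·v_{1}  ⟹  sig = (2;(2,2))
  P = {7,9}:  v_{7} + v_{9} = 2·v_{0} + 2·v_{3}  ⟹  sig = (2;(2,2))
  P = {0,1,3}:  v_{0} + v_{1} + v_{3} = v_{9}  ⟹  sig = (3;(1))
  P = {0,1,8}:  v_{0} + v_{1} + v_{8} = v_{5}  ⟹  sig = (3;(1))
  P = {0,3,6}:  v_{0} + v_{3} + v_{6} = v_{7}  ⟹  sig = (3;(1))
  P = {2,3,6}:  v_{2} + v_{3} + v_{6} = v_{4}  ⟹  sig = (3;(1))

Signatures (|P|; sorted positive RHS coefficients), sorted:
[(2;()), (2;()), (2;()), (2;()), (2;(1,1)), (2;(1,1)), (2;(1,1)), (2;(1,1)), (2;(1,1)), (2;(1,1)), (2;(1,1)), (2;(1,1)), (2;(1,1)), (2;(1,1)), (2;(1,1)), (2;(1,1)), (2;(2)), (2;(2)), (2;(2,2)), (2;(2,2)), (2;(2,2)), (3;(1)), (3;(1)), (3;(1)), (3;(1))]


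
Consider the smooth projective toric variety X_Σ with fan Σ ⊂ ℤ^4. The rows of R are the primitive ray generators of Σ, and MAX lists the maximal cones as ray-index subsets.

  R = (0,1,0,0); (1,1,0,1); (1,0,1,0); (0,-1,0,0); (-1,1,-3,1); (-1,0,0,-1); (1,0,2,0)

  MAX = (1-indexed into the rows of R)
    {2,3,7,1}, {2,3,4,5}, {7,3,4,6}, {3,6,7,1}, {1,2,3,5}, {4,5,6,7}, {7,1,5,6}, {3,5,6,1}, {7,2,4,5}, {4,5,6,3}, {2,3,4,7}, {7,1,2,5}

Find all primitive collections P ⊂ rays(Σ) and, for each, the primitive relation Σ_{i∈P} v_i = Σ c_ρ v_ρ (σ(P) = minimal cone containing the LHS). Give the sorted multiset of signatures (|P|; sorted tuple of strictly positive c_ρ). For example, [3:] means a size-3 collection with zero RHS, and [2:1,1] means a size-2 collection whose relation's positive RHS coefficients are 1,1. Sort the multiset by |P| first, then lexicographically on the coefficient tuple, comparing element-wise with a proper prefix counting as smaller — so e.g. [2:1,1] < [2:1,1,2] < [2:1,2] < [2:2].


Δ(Σ) — 7 vertices, 3 min non-faces:

  {1,4}:  v_{1} + v_{4} = 0 ; sig = [2:]
  {2,6}:  v_{2} + v_{6} = v_{1} ; sig = [2:1]
  {3,5,7}:  v_{3} + v_{5} + v_{7} = v_{2} ; sig = [3:1]

Signatures (|P|; sorted positive RHS coefficients), sorted:
    [2:]
    [2:1]
    [3:1]


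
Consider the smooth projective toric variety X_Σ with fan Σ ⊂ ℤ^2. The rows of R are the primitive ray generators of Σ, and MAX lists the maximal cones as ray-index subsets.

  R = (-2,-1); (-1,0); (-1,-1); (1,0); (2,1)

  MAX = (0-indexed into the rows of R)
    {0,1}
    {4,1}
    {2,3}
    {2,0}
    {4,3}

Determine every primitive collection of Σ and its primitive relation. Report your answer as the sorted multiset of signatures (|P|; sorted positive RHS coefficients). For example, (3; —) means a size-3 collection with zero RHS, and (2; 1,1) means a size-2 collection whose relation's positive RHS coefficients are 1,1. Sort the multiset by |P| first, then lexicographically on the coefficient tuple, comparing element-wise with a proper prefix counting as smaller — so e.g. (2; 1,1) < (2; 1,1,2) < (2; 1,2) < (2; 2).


Σ has 5 primitive collections:

  {0,4}:  v_{0} + v_{4} = 0 — sig = (2; —)
  {1,3}:  v_{1} + v_{3} = 0 — sig = (2; —)
  {0,3}:  v_{0} + v_{3} = v_{2} — sig = (2; 1)
  {1,2}:  v_{1} + v_{2} = v_{0} — sig = (2; 1)
  {2,4}:  v_{2} + v_{4} = v_{3} — sig = (2; 1)

so the primitive-relation signature multiset is
{ (2; —) ×2,  (2; 1) ×3 }


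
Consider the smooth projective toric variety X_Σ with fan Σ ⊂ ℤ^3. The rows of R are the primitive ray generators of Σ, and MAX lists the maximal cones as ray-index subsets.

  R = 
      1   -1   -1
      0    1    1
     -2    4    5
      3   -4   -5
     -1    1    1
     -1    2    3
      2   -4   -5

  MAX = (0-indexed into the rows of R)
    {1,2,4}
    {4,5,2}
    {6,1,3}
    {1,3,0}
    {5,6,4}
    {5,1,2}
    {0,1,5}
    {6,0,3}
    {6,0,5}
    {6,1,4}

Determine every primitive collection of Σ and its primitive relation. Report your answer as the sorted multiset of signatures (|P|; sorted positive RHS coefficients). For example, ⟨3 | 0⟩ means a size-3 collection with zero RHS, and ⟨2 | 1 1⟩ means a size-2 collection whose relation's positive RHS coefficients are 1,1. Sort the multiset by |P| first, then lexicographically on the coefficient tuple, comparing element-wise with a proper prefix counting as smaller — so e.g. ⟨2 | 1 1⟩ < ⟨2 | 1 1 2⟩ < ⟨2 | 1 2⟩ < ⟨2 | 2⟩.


9 collections generate NE(X_Σ); each relation:

  • {0,4}:  v_{0} + v_{4} = 0  ⇒ sig = ⟨2 | 0⟩
  • {2,6}:  v_{2} + v_{6} = 0  ⇒ sig = ⟨2 | 0⟩
  • {0,2}:  v_{0} + v_{2} = v_{1} + v_{5}  ⇒ sig = ⟨2 | 1 1⟩
  • {2,3}:  v_{2} + v_{3} = v_{0} + v_{1}  ⇒ sig = ⟨2 | 1 1⟩
  • {3,4}:  v_{3} + v_{4} = v_{1} + v_{6}  ⇒ sig = ⟨2 | 1 1⟩
  • {3,5}:  v_{3} + v_{5} = 2·v_{0}  ⇒ sig = ⟨2 | 2⟩
  • {0,1,6}:  v_{0} + v_{1} + v_{6} = v_{3}  ⇒ sig = ⟨3 | 1⟩
  • {1,4,5}:  v_{1} + v_{4} + v_{5} = v_{2}  ⇒ sig = ⟨3 | 1⟩
  • {1,5,6}:  v_{1} + v_{5} + v_{6} = v_{0}  ⇒ sig = ⟨3 | 1⟩

so the primitive-relation signature multiset is
    ⟨2 | 0⟩
    ⟨2 | 0⟩
    ⟨2 | 1 1⟩
    ⟨2 | 1 1⟩
    ⟨2 | 1 1⟩
    ⟨2 | 2⟩
    ⟨3 | 1⟩
    ⟨3 | 1⟩
    ⟨3 | 1⟩


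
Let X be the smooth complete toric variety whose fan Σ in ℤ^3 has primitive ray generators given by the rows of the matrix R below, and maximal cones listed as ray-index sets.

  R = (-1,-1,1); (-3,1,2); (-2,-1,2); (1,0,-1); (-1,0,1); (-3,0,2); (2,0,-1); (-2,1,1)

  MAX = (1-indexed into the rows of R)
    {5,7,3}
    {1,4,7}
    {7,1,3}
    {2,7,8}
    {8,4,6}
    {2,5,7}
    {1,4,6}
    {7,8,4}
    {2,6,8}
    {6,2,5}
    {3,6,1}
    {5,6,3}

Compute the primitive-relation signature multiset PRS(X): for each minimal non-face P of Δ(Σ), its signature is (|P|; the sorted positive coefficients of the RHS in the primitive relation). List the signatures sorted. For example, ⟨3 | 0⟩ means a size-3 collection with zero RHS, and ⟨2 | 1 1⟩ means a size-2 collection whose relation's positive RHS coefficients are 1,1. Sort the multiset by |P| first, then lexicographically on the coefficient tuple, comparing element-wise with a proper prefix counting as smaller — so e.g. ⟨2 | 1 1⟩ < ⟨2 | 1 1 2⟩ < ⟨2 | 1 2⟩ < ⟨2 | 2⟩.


The 10 primitive collections of Σ (r=8, n=3):

  P={4,5}:  v_{4} + v_{5} = 0  so sig = ⟨2 | 0⟩
  P={1,5}:  v_{1} + v_{5} = v_{3}  so sig = ⟨2 | 1⟩
  P={1,8}:  v_{1} + v_{8} = v_{6}  so sig = ⟨2 | 1⟩
  P={2,4}:  v_{2} + v_{4} = v_{8}  so sig = ⟨2 | 1⟩
  P={3,4}:  v_{3} + v_{4} = v_{1}  so sig = ⟨2 | 1⟩
  P={5,8}:  v_{5} + v_{8} = v_{2}  so sig = ⟨2 | 1⟩
  P={6,7}:  v_{6} + v_{7} = v_{5}  so sig = ⟨2 | 1⟩
  P={1,2}:  v_{1} + v_{2} = v_{5} + v_{6}  so sig = ⟨2 | 1 1⟩
  P={3,8}:  v_{3} + v_{8} = v_{5} + v_{6}  so sig = ⟨2 | 1 1⟩
  P={2,3}:  v_{2} + v_{3} = 2·v_{5} + v_{6}  so sig = ⟨2 | 1 2⟩

Sorted signature multiset PRS(X):
{ ⟨2 | 0⟩,  ⟨2 | 1⟩ ×6,  ⟨2 | 1 1⟩ ×2,  ⟨2 | 1 2⟩ }


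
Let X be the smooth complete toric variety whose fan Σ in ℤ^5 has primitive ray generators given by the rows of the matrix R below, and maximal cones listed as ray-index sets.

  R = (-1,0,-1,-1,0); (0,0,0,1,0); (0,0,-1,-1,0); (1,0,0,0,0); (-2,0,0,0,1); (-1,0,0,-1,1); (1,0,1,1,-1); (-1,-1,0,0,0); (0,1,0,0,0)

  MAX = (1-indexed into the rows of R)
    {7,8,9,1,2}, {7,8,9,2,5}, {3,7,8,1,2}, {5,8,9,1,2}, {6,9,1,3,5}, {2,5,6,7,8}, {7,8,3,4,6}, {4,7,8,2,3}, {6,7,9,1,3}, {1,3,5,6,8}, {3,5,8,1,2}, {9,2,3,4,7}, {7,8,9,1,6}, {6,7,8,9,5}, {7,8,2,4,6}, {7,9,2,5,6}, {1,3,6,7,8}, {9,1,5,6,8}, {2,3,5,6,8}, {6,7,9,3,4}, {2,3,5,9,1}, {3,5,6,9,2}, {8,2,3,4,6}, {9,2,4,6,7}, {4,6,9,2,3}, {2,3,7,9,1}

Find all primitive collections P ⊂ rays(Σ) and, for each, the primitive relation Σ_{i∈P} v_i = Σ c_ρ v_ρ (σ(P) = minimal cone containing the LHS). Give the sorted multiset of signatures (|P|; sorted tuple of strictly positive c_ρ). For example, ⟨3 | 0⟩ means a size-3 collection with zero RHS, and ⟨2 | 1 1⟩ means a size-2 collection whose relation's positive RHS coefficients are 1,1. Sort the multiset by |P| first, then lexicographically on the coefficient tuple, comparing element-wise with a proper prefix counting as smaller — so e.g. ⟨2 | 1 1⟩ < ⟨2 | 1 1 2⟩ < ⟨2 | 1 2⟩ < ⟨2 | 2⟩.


9 collections generate NE(X_Σ); each relation:

  P={1,4}:  v_{1} + v_{4} = v_{3} ; sig = ⟨2 | 1⟩
  P={4,5}:  v_{4} + v_{5} = v_{2} + v_{6} ; sig = ⟨2 | 1 1⟩
  P={4,8,9}:  v_{4} + v_{8} + v_{9} = 0 ; sig = ⟨3 | 0⟩
  P={3,8,9}:  v_{3} + v_{8} + v_{9} = v_{1} ; sig = ⟨3 | 1⟩
  P={1,2,6}:  v_{1} + v_{2} + v_{6} = v_{3} + v_{5} ; sig = ⟨3 | 1 1⟩
  P={3,5,7}:  v_{3} + v_{5} + v_{7} = v_{8} + v_{9} ; sig = ⟨3 | 1 1⟩
  P={1,5,7}:  v_{1} + v_{5} + v_{7} = 2·v_{8} + 2·v_{9} ; sig = ⟨3 | 2 2⟩
  P={2,3,6,7}:  v_{2} + v_{3} + v_{6} + v_{7} = 0 ; sig = ⟨4 | 0⟩
  P={2,6,8,9}:  v_{2} + v_{6} + v_{8} + v_{9} = v_{5} ; sig = ⟨4 | 1⟩

Hence PRS(X_Σ) =
    |P|=2: 2 collections, coeffs (1), (1,1)
    |P|=3: 5 collections, coeffs (), (1), (1,1), (1,1), (2,2)
    |P|=4: 2 collections, coeffs (), (1)


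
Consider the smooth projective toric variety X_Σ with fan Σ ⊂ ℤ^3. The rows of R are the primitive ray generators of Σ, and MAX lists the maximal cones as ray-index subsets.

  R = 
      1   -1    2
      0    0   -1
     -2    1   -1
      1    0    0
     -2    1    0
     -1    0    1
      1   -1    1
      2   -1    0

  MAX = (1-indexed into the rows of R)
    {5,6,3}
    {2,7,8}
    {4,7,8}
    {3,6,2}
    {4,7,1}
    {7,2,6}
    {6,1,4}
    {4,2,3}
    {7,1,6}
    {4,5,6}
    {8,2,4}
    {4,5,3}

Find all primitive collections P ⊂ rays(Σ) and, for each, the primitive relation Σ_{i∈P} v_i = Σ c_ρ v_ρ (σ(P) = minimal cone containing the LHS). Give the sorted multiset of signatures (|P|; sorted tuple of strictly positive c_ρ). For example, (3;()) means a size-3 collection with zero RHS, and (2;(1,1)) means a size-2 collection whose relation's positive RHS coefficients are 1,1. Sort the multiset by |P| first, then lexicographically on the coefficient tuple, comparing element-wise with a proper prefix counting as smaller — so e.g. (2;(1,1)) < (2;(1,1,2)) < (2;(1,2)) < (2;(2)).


14 minimal non-faces of Δ(Σ) (on 8 rays):

  • {5,8}:  v_{5} + v_{8} = 0  →  sig = (2;())
  • {1,2}:  v_{1} + v_{2} = v_{7}  →  sig = (2;(1))
  • {1,3}:  v_{1} + v_{3} = v_{6}  →  sig = (2;(1))
  • {2,5}:  v_{2} + v_{5} = v_{3}  →  sig = (2;(1))
  • {3,8}:  v_{3} + v_{8} = v_{2}  →  sig = (2;(1))
  • {5,7}:  v_{5} + v_{7} = v_{6}  →  sig = (2;(1))
  • {6,8}:  v_{6} + v_{8} = v_{7}  →  sig = (2;(1))
  • {3,7}:  v_{3} + v_{7} = v_{2} + v_{6}  →  sig = (2;(1,1))
  • {1,5}:  v_{1} + v_{5} = v_{4} + 2·v_{6}  →  sig = (2;(1,2))
  • {1,8}:  v_{1} + v_{8} = v_{4} + 2·v_{7}  →  sig = (2;(1,2))
  • {2,4,6}:  v_{2} + v_{4} + v_{6} = 0  →  sig = (3;())
  • {2,4,7}:  v_{2} + v_{4} + v_{7} = v_{8}  →  sig = (3;(1))
  • {3,4,6}:  v_{3} + v_{4} + v_{6} = v_{5}  →  sig = (3;(1))
  • {4,6,7}:  v_{4} + v_{6} + v_{7} = v_{1}  →  sig = (3;(1))

so the primitive-relation signature multiset is
{ (2;()),  (2;(1)) ×6,  (2;(1,1)),  (2;(1,2)) ×2,  (3;()),  (3;(1)) ×3 }


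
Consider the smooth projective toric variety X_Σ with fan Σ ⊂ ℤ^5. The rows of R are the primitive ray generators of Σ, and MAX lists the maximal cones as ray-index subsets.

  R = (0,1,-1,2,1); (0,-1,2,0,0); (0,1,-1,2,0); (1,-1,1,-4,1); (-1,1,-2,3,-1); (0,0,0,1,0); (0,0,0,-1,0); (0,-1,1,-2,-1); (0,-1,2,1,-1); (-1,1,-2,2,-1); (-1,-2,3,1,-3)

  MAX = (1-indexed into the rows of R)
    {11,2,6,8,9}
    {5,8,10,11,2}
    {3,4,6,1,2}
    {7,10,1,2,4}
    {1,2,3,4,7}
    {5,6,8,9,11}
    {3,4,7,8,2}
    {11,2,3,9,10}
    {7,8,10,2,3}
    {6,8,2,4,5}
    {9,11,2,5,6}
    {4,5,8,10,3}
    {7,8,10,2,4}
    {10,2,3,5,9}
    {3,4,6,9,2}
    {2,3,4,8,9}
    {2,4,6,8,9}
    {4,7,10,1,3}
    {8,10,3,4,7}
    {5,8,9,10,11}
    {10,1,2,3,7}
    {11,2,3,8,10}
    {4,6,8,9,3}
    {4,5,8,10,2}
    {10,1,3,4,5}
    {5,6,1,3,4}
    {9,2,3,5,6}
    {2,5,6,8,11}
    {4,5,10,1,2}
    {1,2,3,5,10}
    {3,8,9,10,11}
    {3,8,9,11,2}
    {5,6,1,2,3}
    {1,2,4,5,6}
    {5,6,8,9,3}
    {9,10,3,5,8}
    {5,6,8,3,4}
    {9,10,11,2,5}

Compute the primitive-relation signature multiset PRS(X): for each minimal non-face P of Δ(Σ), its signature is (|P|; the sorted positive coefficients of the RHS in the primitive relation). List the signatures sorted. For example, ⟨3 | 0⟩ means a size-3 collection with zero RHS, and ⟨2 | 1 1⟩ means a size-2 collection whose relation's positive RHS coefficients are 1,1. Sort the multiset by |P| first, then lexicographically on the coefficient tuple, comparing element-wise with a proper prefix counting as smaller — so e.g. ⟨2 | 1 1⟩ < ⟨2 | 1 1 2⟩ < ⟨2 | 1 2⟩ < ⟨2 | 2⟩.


|primitive collections| = 19. Relations:

  {1,8}:  v_{1} + v_{8} = 0  ⟹  sig = ⟨2 | 0⟩
  {6,7}:  v_{6} + v_{7} = 0  ⟹  sig = ⟨2 | 0⟩
  {5,7}:  v_{5} + v_{7} = v_{10}  ⟹  sig = ⟨2 | 1⟩
  {6,10}:  v_{6} + v_{10} = v_{5}  ⟹  sig = ⟨2 | 1⟩
  {1,9}:  v_{1} + v_{9} = v_{2} + v_{3} + v_{6}  ⟹  sig = ⟨2 | 1 1 1⟩
  {1,11}:  v_{1} + v_{11} = v_{2} + v_{9} + v_{10}  ⟹  sig = ⟨2 | 1 1 1⟩
  {7,9}:  v_{7} + v_{9} = v_{2} + v_{3} + v_{8}  ⟹  sig = ⟨2 | 1 1 1⟩
  {4,11}:  v_{4} + v_{11} = v_{2} + v_{6} + 2·v_{8}  ⟹  sig = ⟨2 | 1 1 2⟩
  {7,11}:  v_{7} + v_{11} = 2·v_{2} + v_{3} + 2·v_{8} + v_{10}  ⟹  sig = ⟨2 | 1 1 2 2⟩
  {4,9,10}:  v_{4} + v_{9} + v_{10} = v_{6} + v_{8}  ⟹  sig = ⟨3 | 1 1⟩
  {3,6,11}:  v_{3} + v_{6} + v_{11} = 2·v_{9} + v_{10}  ⟹  sig = ⟨3 | 1 2⟩
  {4,5,9}:  v_{4} + v_{5} + v_{9} = 2·v_{6} + v_{8}  ⟹  sig = ⟨3 | 1 2⟩
  {3,5,11}:  v_{3} + v_{5} + v_{11} = 2·v_{9} + 2·v_{10}  ⟹  sig = ⟨3 | 2 2⟩
  {2,3,4,10}:  v_{2} + v_{3} + v_{4} + v_{10} = 0  ⟹  sig = ⟨4 | 0⟩
  {2,3,4,5}:  v_{2} + v_{3} + v_{4} + v_{5} = v_{6}  ⟹  sig = ⟨4 | 1⟩
  {2,3,6,8}:  v_{2} + v_{3} + v_{6} + v_{8} = v_{9}  ⟹  sig = ⟨4 | 1⟩
  {2,8,9,10}:  v_{2} + v_{8} + v_{9} + v_{10} = v_{11}  ⟹  sig = ⟨4 | 1⟩
  {2,3,5,8}:  v_{2} + v_{3} + v_{5} + v_{8} = v_{9} + v_{10}  ⟹  sig = ⟨4 | 1 1⟩
  {2,5,8,9}:  v_{2} + v_{5} + v_{8} + v_{9} = v_{6} + v_{11}  ⟹  sig = ⟨4 | 1 1⟩

Sorted signature multiset PRS(X):
[⟨2 | 0⟩, ⟨2 | 0⟩, ⟨2 | 1⟩, ⟨2 | 1⟩, ⟨2 | 1 1 1⟩, ⟨2 | 1 1 1⟩, ⟨2 | 1 1 1⟩, ⟨2 | 1 1 2⟩, ⟨2 | 1 1 2 2⟩, ⟨3 | 1 1⟩, ⟨3 | 1 2⟩, ⟨3 | 1 2⟩, ⟨3 | 2 2⟩, ⟨4 | 0⟩, ⟨4 | 1⟩, ⟨4 | 1⟩, ⟨4 | 1⟩, ⟨4 | 1 1⟩, ⟨4 | 1 1⟩]


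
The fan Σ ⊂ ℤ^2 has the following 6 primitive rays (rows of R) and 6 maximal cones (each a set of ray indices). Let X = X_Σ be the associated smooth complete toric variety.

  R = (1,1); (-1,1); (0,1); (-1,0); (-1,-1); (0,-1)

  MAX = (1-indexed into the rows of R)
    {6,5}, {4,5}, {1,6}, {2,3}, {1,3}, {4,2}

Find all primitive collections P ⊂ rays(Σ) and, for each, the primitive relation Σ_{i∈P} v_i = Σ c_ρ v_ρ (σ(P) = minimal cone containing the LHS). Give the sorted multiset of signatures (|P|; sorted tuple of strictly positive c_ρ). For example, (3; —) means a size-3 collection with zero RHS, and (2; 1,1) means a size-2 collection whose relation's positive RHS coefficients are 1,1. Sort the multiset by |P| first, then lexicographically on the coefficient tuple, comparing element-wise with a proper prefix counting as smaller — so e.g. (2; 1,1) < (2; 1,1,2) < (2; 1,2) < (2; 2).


9 collections generate NE(X_Σ); each relation:

  • {1,5}:  v_{1} + v_{5} = 0  ⇒ sig = (2; —)
  • {3,6}:  v_{3} + v_{6} = 0  ⇒ sig = (2; —)
  • {1,4}:  v_{1} + v_{4} = v_{3}  ⇒ sig = (2; 1)
  • {2,6}:  v_{2} + v_{6} = v_{4}  ⇒ sig = (2; 1)
  • {3,4}:  v_{3} + v_{4} = v_{2}  ⇒ sig = (2; 1)
  • {3,5}:  v_{3} + v_{5} = v_{4}  ⇒ sig = (2; 1)
  • {4,6}:  v_{4} + v_{6} = v_{5}  ⇒ sig = (2; 1)
  • {1,2}:  v_{1} + v_{2} = 2·v_{3}  ⇒ sig = (2; 2)
  • {2,5}:  v_{2} + v_{5} = 2·v_{4}  ⇒ sig = (2; 2)

Sorted signature multiset PRS(X):
    (2; —)
    (2; —)
    (2; 1)
    (2; 1)
    (2; 1)
    (2; 1)
    (2; 1)
    (2; 2)
    (2; 2)


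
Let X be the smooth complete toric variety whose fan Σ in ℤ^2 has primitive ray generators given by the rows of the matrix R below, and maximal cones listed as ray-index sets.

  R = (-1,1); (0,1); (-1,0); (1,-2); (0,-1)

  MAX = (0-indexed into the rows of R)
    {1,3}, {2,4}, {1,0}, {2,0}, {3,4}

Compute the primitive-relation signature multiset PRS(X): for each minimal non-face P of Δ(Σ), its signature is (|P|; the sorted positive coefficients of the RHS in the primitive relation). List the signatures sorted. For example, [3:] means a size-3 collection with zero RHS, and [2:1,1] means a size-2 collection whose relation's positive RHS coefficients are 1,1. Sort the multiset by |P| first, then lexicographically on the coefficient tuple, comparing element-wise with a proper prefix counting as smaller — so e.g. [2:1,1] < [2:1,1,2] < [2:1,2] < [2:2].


Δ(Σ) — 5 vertices, 5 min non-faces:

  • {1,4}:  v_{1} + v_{4} = 0  so sig = [2:]
  • {0,3}:  v_{0} + v_{3} = v_{4}  so sig = [2:1]
  • {0,4}:  v_{0} + v_{4} = v_{2}  so sig = [2:1]
  • {1,2}:  v_{1} + v_{2} = v_{0}  so sig = [2:1]
  • {2,3}:  v_{2} + v_{3} = 2·v_{4}  so sig = [2:2]

Hence PRS(X_Σ) =
    [2:]
    [2:1]
    [2:1]
    [2:1]
    [2:2]


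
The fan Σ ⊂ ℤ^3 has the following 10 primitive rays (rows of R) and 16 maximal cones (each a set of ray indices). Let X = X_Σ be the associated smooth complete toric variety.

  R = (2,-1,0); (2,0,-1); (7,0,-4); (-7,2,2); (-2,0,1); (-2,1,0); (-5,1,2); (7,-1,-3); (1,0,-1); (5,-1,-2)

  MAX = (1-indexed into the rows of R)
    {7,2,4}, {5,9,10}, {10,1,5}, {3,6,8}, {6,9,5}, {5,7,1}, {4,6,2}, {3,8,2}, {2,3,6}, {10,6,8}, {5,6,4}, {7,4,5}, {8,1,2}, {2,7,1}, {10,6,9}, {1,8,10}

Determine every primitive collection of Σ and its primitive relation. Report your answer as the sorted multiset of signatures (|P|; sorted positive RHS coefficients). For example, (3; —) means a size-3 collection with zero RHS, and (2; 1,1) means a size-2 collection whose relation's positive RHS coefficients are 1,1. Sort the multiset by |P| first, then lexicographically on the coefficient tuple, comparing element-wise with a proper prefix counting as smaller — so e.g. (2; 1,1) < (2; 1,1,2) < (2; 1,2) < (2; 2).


23 minimal non-faces of Δ(Σ) (on 10 rays):

  P={1,6}:  v_{1} + v_{6} = 0 — sig = (2; —)
  P={2,5}:  v_{2} + v_{5} = 0 — sig = (2; —)
  P={7,10}:  v_{7} + v_{10} = 0 — sig = (2; —)
  P={1,4}:  v_{1} + v_{4} = v_{7} — sig = (2; 1)
  P={2,10}:  v_{2} + v_{10} = v_{8} — sig = (2; 1)
  P={4,10}:  v_{4} + v_{10} = v_{6} — sig = (2; 1)
  P={5,8}:  v_{5} + v_{8} = v_{10} — sig = (2; 1)
  P={6,7}:  v_{6} + v_{7} = v_{4} — sig = (2; 1)
  P={7,8}:  v_{7} + v_{8} = v_{2} — sig = (2; 1)
  P={1,3}:  v_{1} + v_{3} = v_{2} + v_{8} — sig = (2; 1,1)
  P={1,9}:  v_{1} + v_{9} = v_{5} + v_{10} — sig = (2; 1,1)
  P={2,9}:  v_{2} + v_{9} = v_{6} + v_{10} — sig = (2; 1,1)
  P={3,5}:  v_{3} + v_{5} = v_{6} + v_{8} — sig = (2; 1,1)
  P={4,8}:  v_{4} + v_{8} = v_{2} + v_{6} — sig = (2; 1,1)
  P={7,9}:  v_{7} + v_{9} = v_{5} + v_{6} — sig = (2; 1,1)
  P={3,9}:  v_{3} + v_{9} = 2·v_{6} + v_{8} + v_{10} — sig = (2; 1,1,2)
  P={3,7}:  v_{3} + v_{7} = 2·v_{2} + v_{6} — sig = (2; 1,2)
  P={3,10}:  v_{3} + v_{10} = v_{6} + 2·v_{8} — sig = (2; 1,2)
  P={4,9}:  v_{4} + v_{9} = v_{5} + 2·v_{6} — sig = (2; 1,2)
  P={8,9}:  v_{8} + v_{9} = v_{6} + 2·v_{10} — sig = (2; 1,2)
  P={3,4}:  v_{3} + v_{4} = 2·v_{2} + 2·v_{6} — sig = (2; 2,2)
  P={2,6,8}:  v_{2} + v_{6} + v_{8} = v_{3} — sig = (3; 1)
  P={5,6,10}:  v_{5} + v_{6} + v_{10} = v_{9} — sig = (3; 1)

Signatures (|P|; sorted positive RHS coefficients), sorted:
    (2; —)
    (2; —)
    (2; —)
    (2; 1)
    (2; 1)
    (2; 1)
    (2; 1)
    (2; 1)
    (2; 1)
    (2; 1,1)
    (2; 1,1)
    (2; 1,1)
    (2; 1,1)
    (2; 1,1)
    (2; 1,1)
    (2; 1,1,2)
    (2; 1,2)
    (2; 1,2)
    (2; 1,2)
    (2; 1,2)
    (2; 2,2)
    (3; 1)
    (3; 1)


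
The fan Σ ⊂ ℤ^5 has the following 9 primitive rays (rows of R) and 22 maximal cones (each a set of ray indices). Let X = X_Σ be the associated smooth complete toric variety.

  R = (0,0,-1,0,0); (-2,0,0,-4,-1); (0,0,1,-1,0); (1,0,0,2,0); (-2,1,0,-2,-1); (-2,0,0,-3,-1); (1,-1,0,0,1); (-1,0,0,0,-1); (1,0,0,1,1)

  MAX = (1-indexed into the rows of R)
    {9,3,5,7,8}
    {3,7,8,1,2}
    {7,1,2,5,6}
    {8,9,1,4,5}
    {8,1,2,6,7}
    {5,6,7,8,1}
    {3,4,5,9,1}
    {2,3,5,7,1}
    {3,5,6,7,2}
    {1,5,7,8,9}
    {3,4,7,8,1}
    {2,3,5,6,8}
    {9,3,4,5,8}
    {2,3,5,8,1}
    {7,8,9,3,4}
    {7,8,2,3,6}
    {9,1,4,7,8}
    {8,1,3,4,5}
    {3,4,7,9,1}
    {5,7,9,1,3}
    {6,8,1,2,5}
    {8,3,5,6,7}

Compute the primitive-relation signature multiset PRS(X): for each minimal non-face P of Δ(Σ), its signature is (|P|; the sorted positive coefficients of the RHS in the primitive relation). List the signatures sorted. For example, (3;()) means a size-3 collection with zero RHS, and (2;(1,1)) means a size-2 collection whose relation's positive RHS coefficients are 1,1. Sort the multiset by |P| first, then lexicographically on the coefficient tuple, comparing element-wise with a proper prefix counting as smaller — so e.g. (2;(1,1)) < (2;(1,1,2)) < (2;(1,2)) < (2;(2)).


Σ has 9 primitive collections:

  • {6,9}:  v_{6} + v_{9} = v_{5} + v_{7} — sig = (2;(1,1))
  • {4,6}:  v_{4} + v_{6} = v_{1} + v_{3} + v_{8} — sig = (2;(1,1,1))
  • {2,9}:  v_{2} + v_{9} = v_{1} + v_{3} + v_{5} + v_{7} — sig = (2;(1,1,1,1))
  • {2,4}:  v_{2} + v_{4} = 2·v_{1} + 2·v_{3} + v_{8} — sig = (2;(1,2,2))
  • {4,5,7}:  v_{4} + v_{5} + v_{7} = 0 — sig = (3;())
  • {1,3,6}:  v_{1} + v_{3} + v_{6} = v_{2} — sig = (3;(1))
  • {1,3,8,9}:  v_{1} + v_{3} + v_{8} + v_{9} = 0 — sig = (4;())
  • {2,5,7,8}:  v_{2} + v_{5} + v_{7} + v_{8} = 2·v_{6} — sig = (4;(2))
  • {1,3,5,7,8}:  v_{1} + v_{3} + v_{5} + v_{7} + v_{8} = v_{6} — sig = (5;(1))

Sorted signature multiset PRS(X):
    |P|=2: 4 collections, coeffs (1,1), (1,1,1), (1,1,1,1), (1,2,2)
    |P|=3: 2 collections, coeffs (), (1)
    |P|=4: 2 collections, coeffs (), (2)
    |P|=5: 1 collection, coeffs (1)


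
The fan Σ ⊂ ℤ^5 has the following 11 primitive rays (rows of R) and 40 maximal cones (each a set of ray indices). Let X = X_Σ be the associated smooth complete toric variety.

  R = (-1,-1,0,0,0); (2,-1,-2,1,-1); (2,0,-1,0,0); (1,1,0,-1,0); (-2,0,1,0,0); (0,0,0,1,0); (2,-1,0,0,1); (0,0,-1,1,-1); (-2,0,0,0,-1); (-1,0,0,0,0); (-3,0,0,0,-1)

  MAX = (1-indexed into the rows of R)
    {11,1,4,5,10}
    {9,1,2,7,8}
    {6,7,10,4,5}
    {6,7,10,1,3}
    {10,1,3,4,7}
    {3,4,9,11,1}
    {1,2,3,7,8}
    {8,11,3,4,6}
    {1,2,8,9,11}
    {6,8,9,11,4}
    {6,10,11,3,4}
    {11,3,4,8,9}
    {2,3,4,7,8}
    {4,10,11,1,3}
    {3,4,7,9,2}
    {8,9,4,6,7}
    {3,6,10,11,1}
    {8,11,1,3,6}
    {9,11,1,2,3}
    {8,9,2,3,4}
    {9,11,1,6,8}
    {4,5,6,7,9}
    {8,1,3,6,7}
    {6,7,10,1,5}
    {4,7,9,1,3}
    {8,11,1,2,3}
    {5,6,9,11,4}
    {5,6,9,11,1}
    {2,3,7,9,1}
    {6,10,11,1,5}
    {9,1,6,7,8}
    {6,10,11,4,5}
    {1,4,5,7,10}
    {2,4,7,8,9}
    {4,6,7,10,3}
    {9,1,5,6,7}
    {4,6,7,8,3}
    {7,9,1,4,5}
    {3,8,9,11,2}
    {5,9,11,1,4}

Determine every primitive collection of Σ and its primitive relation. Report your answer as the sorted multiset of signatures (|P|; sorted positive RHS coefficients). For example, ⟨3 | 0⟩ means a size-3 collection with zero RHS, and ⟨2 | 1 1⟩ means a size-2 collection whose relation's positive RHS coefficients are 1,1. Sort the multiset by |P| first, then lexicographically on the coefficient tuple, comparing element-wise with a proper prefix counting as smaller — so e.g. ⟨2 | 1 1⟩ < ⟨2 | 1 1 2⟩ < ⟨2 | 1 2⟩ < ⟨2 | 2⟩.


Σ has 15 primitive collections:

  {3,5}:  v_{3} + v_{5} = 0  ⇒ sig = ⟨2 | 0⟩
  {7,11}:  v_{7} + v_{11} = v_{1}  ⇒ sig = ⟨2 | 1⟩
  {9,10}:  v_{9} + v_{10} = v_{11}  ⇒ sig = ⟨2 | 1⟩
  {5,8}:  v_{5} + v_{8} = v_{6} + v_{9}  ⇒ sig = ⟨2 | 1 1⟩
  {2,5}:  v_{2} + v_{5} = v_{7} + v_{8} + v_{9}  ⇒ sig = ⟨2 | 1 1 1⟩
  {2,10}:  v_{2} + v_{10} = v_{1} + v_{3} + v_{8}  ⇒ sig = ⟨2 | 1 1 1⟩
  {8,10}:  v_{8} + v_{10} = v_{3} + v_{6} + v_{11}  ⇒ sig = ⟨2 | 1 1 1⟩
  {2,6}:  v_{2} + v_{6} = v_{7} + 2·v_{8}  ⇒ sig = ⟨2 | 1 2⟩
  {1,4,6}:  v_{1} + v_{4} + v_{6} = 0  ⇒ sig = ⟨3 | 0⟩
  {3,6,9}:  v_{3} + v_{6} + v_{9} = v_{8}  ⇒ sig = ⟨3 | 1⟩
  {1,4,8}:  v_{1} + v_{4} + v_{8} = v_{3} + v_{9}  ⇒ sig = ⟨3 | 1 1⟩
  {1,2,4}:  v_{1} + v_{2} + v_{4} = 2·v_{3} + v_{7} + 2·v_{9}  ⇒ sig = ⟨3 | 1 2 2⟩
  {2,4,11}:  v_{2} + v_{4} + v_{11} = 2·v_{3} + 2·v_{9}  ⇒ sig = ⟨3 | 2 2⟩
  {3,7,8,9}:  v_{3} + v_{7} + v_{8} + v_{9} = v_{2}  ⇒ sig = ⟨4 | 1⟩
  {1,3,8,9}:  v_{1} + v_{3} + v_{8} + v_{9} = v_{2} + v_{11}  ⇒ sig = ⟨4 | 1 1⟩

Signatures (|P|; sorted positive RHS coefficients), sorted:
    |P|=2: 8 collections, coeffs (), (1), (1), (1,1), (1,1,1), (1,1,1), (1,1,1), (1,2)
    |P|=3: 5 collections, coeffs (), (1), (1,1), (1,2,2), (2,2)
    |P|=4: 2 collections, coeffs (1), (1,1)


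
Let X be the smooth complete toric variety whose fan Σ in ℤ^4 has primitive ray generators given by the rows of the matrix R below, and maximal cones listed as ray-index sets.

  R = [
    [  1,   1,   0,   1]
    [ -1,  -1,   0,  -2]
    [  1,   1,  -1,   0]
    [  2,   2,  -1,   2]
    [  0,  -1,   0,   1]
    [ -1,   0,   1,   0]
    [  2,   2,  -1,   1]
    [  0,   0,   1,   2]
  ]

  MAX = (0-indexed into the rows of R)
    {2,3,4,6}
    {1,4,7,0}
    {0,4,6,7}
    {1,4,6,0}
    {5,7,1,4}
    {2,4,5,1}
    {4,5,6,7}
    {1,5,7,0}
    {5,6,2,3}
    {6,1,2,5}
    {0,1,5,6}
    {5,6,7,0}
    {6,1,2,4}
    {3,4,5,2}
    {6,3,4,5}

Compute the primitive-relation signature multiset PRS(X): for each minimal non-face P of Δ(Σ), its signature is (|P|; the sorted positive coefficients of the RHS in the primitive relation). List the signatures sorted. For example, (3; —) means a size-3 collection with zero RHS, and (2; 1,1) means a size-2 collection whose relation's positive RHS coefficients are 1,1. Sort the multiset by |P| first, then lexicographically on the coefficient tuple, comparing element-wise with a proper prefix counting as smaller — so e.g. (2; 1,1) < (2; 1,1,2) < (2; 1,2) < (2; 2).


The 9 primitive collections of Σ (r=8, n=4):

  {0,2}:  v_{0} + v_{2} = v_{6}  →  sig = (2; 1)
  {1,3}:  v_{1} + v_{3} = v_{2}  →  sig = (2; 1)
  {2,7}:  v_{2} + v_{7} = v_{4} + v_{5} + v_{6}  →  sig = (2; 1,1,1)
  {0,3}:  v_{0} + v_{3} = v_{4} + v_{5} + 2·v_{6}  →  sig = (2; 1,1,2)
  {3,7}:  v_{3} + v_{7} = 2·v_{4} + 2·v_{5} + 2·v_{6}  →  sig = (2; 2,2,2)
  {0,4,5}:  v_{0} + v_{4} + v_{5} = v_{7}  →  sig = (3; 1)
  {1,6,7}:  v_{1} + v_{6} + v_{7} = v_{0}  →  sig = (3; 1)
  {1,4,5,6}:  v_{1} + v_{4} + v_{5} + v_{6} = 0  →  sig = (4; —)
  {2,4,5,6}:  v_{2} + v_{4} + v_{5} + v_{6} = v_{3}  →  sig = (4; 1)

Hence PRS(X_Σ) =
    |P|=2: 5 collections, coeffs (1), (1), (1,1,1), (1,1,2), (2,2,2)
    |P|=3: 2 collections, coeffs (1), (1)
    |P|=4: 2 collections, coeffs (), (1)


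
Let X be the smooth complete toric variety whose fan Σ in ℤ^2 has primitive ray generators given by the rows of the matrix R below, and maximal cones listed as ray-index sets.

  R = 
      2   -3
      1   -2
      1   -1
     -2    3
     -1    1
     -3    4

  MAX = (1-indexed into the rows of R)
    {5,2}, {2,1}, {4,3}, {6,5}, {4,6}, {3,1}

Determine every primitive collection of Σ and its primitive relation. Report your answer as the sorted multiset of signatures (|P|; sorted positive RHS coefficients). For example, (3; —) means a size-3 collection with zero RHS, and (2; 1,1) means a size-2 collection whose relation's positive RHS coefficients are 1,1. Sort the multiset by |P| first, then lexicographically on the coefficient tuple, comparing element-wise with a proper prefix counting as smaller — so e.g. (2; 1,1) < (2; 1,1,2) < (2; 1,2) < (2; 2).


Minimal non-faces — 9 found among 6 rays, 6 max cones:

  • {1,4}:  v_{1} + v_{4} = 0  so sig = (2; —)
  • {3,5}:  v_{3} + v_{5} = 0  so sig = (2; —)
  • {1,5}:  v_{1} + v_{5} = v_{2}  so sig = (2; 1)
  • {1,6}:  v_{1} + v_{6} = v_{5}  so sig = (2; 1)
  • {2,3}:  v_{2} + v_{3} = v_{1}  so sig = (2; 1)
  • {2,4}:  v_{2} + v_{4} = v_{5}  so sig = (2; 1)
  • {3,6}:  v_{3} + v_{6} = v_{4}  so sig = (2; 1)
  • {4,5}:  v_{4} + v_{5} = v_{6}  so sig = (2; 1)
  • {2,6}:  v_{2} + v_{6} = 2·v_{5}  so sig = (2; 2)

Signatures (|P|; sorted positive RHS coefficients), sorted:
[(2; —), (2; —), (2; 1), (2; 1), (2; 1), (2; 1), (2; 1), (2; 1), (2; 2)]


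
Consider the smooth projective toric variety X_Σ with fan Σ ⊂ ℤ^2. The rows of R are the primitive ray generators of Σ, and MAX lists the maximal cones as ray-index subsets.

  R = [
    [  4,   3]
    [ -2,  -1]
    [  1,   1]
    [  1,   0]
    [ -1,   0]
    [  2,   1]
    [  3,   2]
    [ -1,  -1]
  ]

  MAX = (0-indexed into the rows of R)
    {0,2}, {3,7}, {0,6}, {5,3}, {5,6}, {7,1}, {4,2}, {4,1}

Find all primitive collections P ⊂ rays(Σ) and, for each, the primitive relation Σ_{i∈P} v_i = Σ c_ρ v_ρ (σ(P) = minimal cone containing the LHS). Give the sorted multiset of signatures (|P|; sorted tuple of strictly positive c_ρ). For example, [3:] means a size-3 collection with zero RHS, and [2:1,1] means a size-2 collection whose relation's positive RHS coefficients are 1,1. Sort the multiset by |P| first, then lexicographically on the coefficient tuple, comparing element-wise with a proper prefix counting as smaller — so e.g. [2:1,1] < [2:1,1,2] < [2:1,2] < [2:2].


Δ(Σ) — 8 vertices, 20 min non-faces:

  • {1,5}:  v_{1} + v_{5} = 0  so sig = [2:]
  • {2,7}:  v_{2} + v_{7} = 0  so sig = [2:]
  • {3,4}:  v_{3} + v_{4} = 0  so sig = [2:]
  • {0,7}:  v_{0} + v_{7} = v_{6}  so sig = [2:1]
  • {1,2}:  v_{1} + v_{2} = v_{4}  so sig = [2:1]
  • {1,3}:  v_{1} + v_{3} = v_{7}  so sig = [2:1]
  • {1,6}:  v_{1} + v_{6} = v_{2}  so sig = [2:1]
  • {2,3}:  v_{2} + v_{3} = v_{5}  so sig = [2:1]
  • {2,5}:  v_{2} + v_{5} = v_{6}  so sig = [2:1]
  • {2,6}:  v_{2} + v_{6} = v_{0}  so sig = [2:1]
  • {4,5}:  v_{4} + v_{5} = v_{2}  so sig = [2:1]
  • {4,7}:  v_{4} + v_{7} = v_{1}  so sig = [2:1]
  • {5,7}:  v_{5} + v_{7} = v_{3}  so sig = [2:1]
  • {6,7}:  v_{6} + v_{7} = v_{5}  so sig = [2:1]
  • {0,3}:  v_{0} + v_{3} = v_{5} + v_{6}  so sig = [2:1,1]
  • {0,1}:  v_{0} + v_{1} = 2·v_{2}  so sig = [2:2]
  • {0,5}:  v_{0} + v_{5} = 2·v_{6}  so sig = [2:2]
  • {3,6}:  v_{3} + v_{6} = 2·v_{5}  so sig = [2:2]
  • {4,6}:  v_{4} + v_{6} = 2·v_{2}  so sig = [2:2]
  • {0,4}:  v_{0} + v_{4} = 3·v_{2}  so sig = [2:3]

Signatures (|P|; sorted positive RHS coefficients), sorted:
    [2:]
    [2:]
    [2:]
    [2:1]
    [2:1]
    [2:1]
    [2:1]
    [2:1]
    [2:1]
    [2:1]
    [2:1]
    [2:1]
    [2:1]
    [2:1]
    [2:1,1]
    [2:2]
    [2:2]
    [2:2]
    [2:2]
    [2:3]
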